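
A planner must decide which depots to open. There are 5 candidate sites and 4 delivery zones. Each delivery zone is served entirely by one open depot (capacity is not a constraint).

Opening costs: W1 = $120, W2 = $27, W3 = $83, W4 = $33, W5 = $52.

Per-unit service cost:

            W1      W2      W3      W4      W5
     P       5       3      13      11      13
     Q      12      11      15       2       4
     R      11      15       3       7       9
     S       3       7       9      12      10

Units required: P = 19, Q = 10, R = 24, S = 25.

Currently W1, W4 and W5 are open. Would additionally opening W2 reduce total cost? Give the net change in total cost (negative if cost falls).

Current service cost with {W1, W4, W5}: 358.
Adding W2: each delivery zone re-picks its cheapest; new service cost 320, saving 38.
Extra fixed cost: 27. Net change = 27 − 38 = -11.
(Totals: 563 → 552.)

Yes — net change −11 (cost falls by 11).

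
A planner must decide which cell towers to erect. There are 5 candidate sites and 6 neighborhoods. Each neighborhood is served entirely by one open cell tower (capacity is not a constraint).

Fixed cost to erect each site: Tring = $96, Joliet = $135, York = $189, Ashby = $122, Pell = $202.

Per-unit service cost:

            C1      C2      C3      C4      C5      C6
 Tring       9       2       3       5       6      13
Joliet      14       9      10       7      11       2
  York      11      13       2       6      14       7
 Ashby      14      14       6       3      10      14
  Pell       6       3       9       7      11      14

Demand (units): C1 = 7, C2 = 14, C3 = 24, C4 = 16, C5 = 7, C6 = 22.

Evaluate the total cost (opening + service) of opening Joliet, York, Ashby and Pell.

Each neighborhood is assigned to its cheapest site among the open ones.
{Joliet, York, Ashby, Pell}: C1→Pell 6·7=42, C2→Pell 3·14=42, C3→York 2·24=48, C4→Ashby 3·16=48, C5→Ashby 10·7=70, C6→Joliet 2·22=44. Service 294; fixed 648; total 942.

Total cost: 942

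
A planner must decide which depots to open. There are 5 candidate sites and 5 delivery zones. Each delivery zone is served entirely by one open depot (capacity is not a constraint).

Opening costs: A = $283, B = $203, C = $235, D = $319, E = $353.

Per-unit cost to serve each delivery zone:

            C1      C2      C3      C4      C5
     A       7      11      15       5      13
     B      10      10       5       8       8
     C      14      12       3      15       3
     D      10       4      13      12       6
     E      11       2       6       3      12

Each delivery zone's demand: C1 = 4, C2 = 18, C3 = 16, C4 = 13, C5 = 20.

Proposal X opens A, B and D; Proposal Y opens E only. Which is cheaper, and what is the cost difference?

Proposal Y is cheaper by 362.

Proposal X: {A, B, D}: C1→A 7·4=28, C2→D 4·18=72, C3→B 5·16=80, C4→A 5·13=65, C5→D 6·20=120. Service 365; fixed 805; total 1170.
Proposal Y: {E}: C1→E 11·4=44, C2→E 2·18=36, C3→E 6·16=96, C4→E 3·13=39, C5→E 12·20=240. Service 455; fixed 353; total 808.
Difference: |1170 − 808| = 362.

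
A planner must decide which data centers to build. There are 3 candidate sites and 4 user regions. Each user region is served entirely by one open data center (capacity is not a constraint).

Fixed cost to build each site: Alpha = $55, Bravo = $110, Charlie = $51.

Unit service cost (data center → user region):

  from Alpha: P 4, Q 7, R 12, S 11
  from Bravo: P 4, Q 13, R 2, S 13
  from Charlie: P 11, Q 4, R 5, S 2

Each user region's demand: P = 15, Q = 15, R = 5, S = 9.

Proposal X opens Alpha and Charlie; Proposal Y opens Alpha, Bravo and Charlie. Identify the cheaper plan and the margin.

Proposal X: {Alpha, Charlie}: P→Alpha 4·15=60, Q→Charlie 4·15=60, R→Charlie 5·5=25, S→Charlie 2·9=18. Service 163; fixed 106; total 269.
Proposal Y: {Alpha, Bravo, Charlie}: P→Alpha 4·15=60, Q→Charlie 4·15=60, R→Bravo 2·5=10, S→Charlie 2·9=18. Service 148; fixed 216; total 364.
Difference: |269 − 364| = 95.

Proposal X is cheaper by 95.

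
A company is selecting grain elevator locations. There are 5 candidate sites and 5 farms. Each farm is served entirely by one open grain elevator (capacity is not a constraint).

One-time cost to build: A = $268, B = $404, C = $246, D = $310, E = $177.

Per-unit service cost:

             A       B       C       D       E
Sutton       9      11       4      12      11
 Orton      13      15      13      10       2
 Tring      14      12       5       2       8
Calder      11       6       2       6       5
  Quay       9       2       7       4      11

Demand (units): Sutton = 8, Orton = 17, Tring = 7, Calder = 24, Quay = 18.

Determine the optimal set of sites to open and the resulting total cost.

Open E only; minimum total cost 673.

For any fixed open set, each farm goes to its cheapest open site; total = fixed + service.
{E}: Sutton→E 11·8=88, Orton→E 2·17=34, Tring→E 8·7=56, Calder→E 5·24=120, Quay→E 11·18=198. Service 496; fixed 177; total 673.
{C, E}: Sutton→C 4·8=32, Orton→E 2·17=34, Tring→C 5·7=35, Calder→C 2·24=48, Quay→C 7·18=126. Service 275; fixed 423; total 698.
{C}: service 462 + fixed 246 = 708
{A, B, C, D, E}: service 164 + fixed 1405 = 1569
No other subset beats 673.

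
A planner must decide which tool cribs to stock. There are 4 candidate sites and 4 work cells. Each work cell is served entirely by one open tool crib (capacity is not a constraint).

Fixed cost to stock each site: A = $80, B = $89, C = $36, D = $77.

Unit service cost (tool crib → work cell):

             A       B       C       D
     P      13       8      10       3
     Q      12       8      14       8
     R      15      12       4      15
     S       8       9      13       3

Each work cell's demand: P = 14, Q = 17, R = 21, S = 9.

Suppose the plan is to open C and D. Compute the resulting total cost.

Total cost: 402

Each work cell is assigned to its cheapest site among the open ones.
{C, D}: P→D 3·14=42, Q→D 8·17=136, R→C 4·21=84, S→D 3·9=27. Service 289; fixed 113; total 402.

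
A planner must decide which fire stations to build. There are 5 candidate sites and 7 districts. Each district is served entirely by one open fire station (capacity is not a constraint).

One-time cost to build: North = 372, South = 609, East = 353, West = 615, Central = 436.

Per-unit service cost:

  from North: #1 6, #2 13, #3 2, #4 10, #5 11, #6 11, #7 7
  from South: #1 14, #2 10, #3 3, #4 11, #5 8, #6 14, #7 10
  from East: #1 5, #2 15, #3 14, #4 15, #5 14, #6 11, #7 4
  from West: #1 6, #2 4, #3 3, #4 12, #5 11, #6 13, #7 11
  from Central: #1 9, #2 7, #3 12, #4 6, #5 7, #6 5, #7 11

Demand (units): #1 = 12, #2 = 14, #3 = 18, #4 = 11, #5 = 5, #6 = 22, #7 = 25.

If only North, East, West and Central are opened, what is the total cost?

Total cost: 2239

Each district is assigned to its cheapest site among the open ones.
{North, East, West, Central}: #1→East 5·12=60, #2→West 4·14=56, #3→North 2·18=36, #4→Central 6·11=66, #5→Central 7·5=35, #6→Central 5·22=110, #7→East 4·25=100. Service 463; fixed 1776; total 2239.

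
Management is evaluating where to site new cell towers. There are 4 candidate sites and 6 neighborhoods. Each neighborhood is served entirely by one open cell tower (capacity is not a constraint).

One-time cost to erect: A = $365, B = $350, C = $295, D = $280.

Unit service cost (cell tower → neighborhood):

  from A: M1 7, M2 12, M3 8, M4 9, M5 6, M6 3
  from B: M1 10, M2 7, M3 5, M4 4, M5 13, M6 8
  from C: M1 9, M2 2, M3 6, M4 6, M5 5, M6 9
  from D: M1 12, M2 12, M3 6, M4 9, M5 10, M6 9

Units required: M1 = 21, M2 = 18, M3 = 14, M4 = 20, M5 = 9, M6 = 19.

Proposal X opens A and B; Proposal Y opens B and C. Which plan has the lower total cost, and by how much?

Proposal Y is cheaper by 32.

Proposal X: {A, B}: M1→A 7·21=147, M2→B 7·18=126, M3→B 5·14=70, M4→B 4·20=80, M5→A 6·9=54, M6→A 3·19=57. Service 534; fixed 715; total 1249.
Proposal Y: {B, C}: M1→C 9·21=189, M2→C 2·18=36, M3→B 5·14=70, M4→B 4·20=80, M5→C 5·9=45, M6→B 8·19=152. Service 572; fixed 645; total 1217.
Difference: |1249 − 1217| = 32.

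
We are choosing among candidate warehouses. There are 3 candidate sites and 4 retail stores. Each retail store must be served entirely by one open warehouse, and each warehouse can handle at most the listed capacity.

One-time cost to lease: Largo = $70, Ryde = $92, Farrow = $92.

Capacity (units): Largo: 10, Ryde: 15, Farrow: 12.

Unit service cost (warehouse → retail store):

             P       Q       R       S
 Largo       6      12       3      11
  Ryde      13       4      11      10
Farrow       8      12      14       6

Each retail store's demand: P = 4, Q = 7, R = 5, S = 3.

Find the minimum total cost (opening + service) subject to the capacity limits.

Open {Largo, Ryde}: P→Largo 6·4=24, Q→Ryde 4·7=28, R→Largo 3·5=15, S→Ryde 10·3=30.
Loads: Largo carries 9/10, Ryde carries 10/15. Service 97; fixed 162; total 259.
Next best feasible plan costs 287.

Minimum total cost: 259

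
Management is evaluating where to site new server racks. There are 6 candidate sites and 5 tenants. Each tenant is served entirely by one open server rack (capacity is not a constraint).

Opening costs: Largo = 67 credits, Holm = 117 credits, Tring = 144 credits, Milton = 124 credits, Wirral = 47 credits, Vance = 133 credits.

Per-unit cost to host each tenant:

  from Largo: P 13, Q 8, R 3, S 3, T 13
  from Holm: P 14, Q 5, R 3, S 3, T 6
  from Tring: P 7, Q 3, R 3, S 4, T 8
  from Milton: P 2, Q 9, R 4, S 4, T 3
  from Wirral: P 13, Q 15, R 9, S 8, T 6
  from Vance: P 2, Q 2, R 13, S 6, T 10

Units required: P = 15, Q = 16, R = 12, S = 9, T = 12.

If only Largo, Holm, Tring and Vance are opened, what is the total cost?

Each tenant is assigned to its cheapest site among the open ones.
{Largo, Holm, Tring, Vance}: P→Vance 2·15=30, Q→Vance 2·16=32, R→Largo 3·12=36, S→Largo 3·9=27, T→Holm 6·12=72. Service 197; fixed 461; total 658.

Total cost: 658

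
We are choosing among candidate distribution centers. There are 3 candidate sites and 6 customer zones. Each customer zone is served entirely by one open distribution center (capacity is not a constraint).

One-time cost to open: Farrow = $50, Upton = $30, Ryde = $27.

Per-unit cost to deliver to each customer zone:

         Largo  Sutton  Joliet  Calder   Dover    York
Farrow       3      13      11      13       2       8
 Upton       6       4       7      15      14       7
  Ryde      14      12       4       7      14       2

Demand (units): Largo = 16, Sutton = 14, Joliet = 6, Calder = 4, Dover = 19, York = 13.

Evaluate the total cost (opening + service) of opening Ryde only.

Total cost: 763

Each customer zone is assigned to its cheapest site among the open ones.
{Ryde}: Largo→Ryde 14·16=224, Sutton→Ryde 12·14=168, Joliet→Ryde 4·6=24, Calder→Ryde 7·4=28, Dover→Ryde 14·19=266, York→Ryde 2·13=26. Service 736; fixed 27; total 763.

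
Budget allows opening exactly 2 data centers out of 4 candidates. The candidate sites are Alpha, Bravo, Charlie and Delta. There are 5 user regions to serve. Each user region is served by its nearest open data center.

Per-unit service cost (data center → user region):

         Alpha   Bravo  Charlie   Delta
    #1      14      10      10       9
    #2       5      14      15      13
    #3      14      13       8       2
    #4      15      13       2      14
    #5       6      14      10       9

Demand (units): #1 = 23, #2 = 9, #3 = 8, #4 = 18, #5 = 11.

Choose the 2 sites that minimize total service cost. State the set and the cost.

With exactly 2 open, each user region uses its cheapest among the chosen.
{Alpha, Charlie}: #1→Charlie 10·23=230, #2→Alpha 5·9=45, #3→Charlie 8·8=64, #4→Charlie 2·18=36, #5→Alpha 6·11=66. Service cost 441.
{Charlie, Delta}: service cost 475
{Bravo, Charlie}: service cost 566
Among all 6 size-2 choices, {Alpha, Charlie} is lowest.

Choose Alpha and Charlie; total service cost 441.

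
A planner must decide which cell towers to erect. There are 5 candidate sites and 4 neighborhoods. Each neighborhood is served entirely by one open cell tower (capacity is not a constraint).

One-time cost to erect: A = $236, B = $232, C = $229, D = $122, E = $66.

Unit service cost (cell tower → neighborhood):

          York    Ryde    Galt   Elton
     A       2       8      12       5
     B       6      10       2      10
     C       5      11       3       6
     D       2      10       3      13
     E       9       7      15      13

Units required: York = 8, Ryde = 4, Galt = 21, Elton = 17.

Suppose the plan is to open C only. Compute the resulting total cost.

Each neighborhood is assigned to its cheapest site among the open ones.
{C}: York→C 5·8=40, Ryde→C 11·4=44, Galt→C 3·21=63, Elton→C 6·17=102. Service 249; fixed 229; total 478.

Total cost: 478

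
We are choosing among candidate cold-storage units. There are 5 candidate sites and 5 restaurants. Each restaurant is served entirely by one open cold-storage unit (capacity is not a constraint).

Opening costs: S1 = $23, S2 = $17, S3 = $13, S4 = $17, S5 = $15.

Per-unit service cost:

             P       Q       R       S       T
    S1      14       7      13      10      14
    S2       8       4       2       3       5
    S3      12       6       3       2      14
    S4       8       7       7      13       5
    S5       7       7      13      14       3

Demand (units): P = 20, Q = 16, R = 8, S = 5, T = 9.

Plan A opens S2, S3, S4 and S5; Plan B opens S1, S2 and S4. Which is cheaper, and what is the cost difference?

Plan A is cheaper by 38.

Plan A: {S2, S3, S4, S5}: P→S5 7·20=140, Q→S2 4·16=64, R→S2 2·8=16, S→S3 2·5=10, T→S5 3·9=27. Service 257; fixed 62; total 319.
Plan B: {S1, S2, S4}: P→S2 8·20=160, Q→S2 4·16=64, R→S2 2·8=16, S→S2 3·5=15, T→S2 5·9=45. Service 300; fixed 57; total 357.
Difference: |319 − 357| = 38.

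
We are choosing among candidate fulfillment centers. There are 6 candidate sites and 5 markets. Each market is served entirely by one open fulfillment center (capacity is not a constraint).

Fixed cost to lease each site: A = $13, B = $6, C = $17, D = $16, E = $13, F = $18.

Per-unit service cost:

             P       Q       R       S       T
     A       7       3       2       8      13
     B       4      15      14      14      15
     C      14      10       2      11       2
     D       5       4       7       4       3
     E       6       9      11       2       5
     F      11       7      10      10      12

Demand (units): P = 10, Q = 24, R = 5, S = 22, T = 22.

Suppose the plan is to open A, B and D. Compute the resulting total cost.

Total cost: 311

Each market is assigned to its cheapest site among the open ones.
{A, B, D}: P→B 4·10=40, Q→A 3·24=72, R→A 2·5=10, S→D 4·22=88, T→D 3·22=66. Service 276; fixed 35; total 311.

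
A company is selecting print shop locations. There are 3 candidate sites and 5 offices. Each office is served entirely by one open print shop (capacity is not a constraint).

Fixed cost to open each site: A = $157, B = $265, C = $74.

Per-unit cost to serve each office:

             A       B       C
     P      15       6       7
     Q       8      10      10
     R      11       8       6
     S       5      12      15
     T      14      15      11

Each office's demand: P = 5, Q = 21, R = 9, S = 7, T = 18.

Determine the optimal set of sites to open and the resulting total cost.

Open C only; minimum total cost 676.

For any fixed open set, each office goes to its cheapest open site; total = fixed + service.
{C}: P→C 7·5=35, Q→C 10·21=210, R→C 6·9=54, S→C 15·7=105, T→C 11·18=198. Service 602; fixed 74; total 676.
{A, C}: P→C 7·5=35, Q→A 8·21=168, R→C 6·9=54, S→A 5·7=35, T→C 11·18=198. Service 490; fixed 231; total 721.
{A}: service 629 + fixed 157 = 786
{A, B, C}: service 485 + fixed 496 = 981
No other subset beats 676.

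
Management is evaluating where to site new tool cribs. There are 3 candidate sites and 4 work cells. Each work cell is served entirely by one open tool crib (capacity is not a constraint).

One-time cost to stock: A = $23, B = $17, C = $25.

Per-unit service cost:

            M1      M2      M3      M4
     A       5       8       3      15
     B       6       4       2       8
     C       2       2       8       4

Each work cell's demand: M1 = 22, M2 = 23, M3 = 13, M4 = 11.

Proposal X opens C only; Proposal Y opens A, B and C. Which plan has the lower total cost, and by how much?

Proposal Y is cheaper by 38.

Proposal X: {C}: M1→C 2·22=44, M2→C 2·23=46, M3→C 8·13=104, M4→C 4·11=44. Service 238; fixed 25; total 263.
Proposal Y: {A, B, C}: M1→C 2·22=44, M2→C 2·23=46, M3→B 2·13=26, M4→C 4·11=44. Service 160; fixed 65; total 225.
Difference: |263 − 225| = 38.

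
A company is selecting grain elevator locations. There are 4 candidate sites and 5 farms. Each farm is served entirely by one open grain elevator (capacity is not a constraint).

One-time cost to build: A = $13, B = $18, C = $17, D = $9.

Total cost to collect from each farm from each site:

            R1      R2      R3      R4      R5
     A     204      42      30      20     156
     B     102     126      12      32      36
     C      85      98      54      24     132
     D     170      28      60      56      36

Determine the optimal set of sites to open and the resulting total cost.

For any fixed open set, each farm goes to its cheapest open site; total = fixed + service.
{B, C, D}: R1→C 85, R2→D 28, R3→B 12, R4→C 24, R5→B 36. Service 185; fixed 44; total 229.
{B, D}: R1→B 102, R2→D 28, R3→B 12, R4→B 32, R5→B 36. Service 210; fixed 27; total 237.
{A, B, C, D}: R1→C 85, R2→D 28, R3→B 12, R4→A 20, R5→B 36. Service 181; fixed 57; total 238.
{D}: R1→D 170, R2→D 28, R3→D 60, R4→D 56, R5→D 36. Service 350; fixed 9; total 359.
No other subset beats 229.

Open B, C and D; minimum total cost 229.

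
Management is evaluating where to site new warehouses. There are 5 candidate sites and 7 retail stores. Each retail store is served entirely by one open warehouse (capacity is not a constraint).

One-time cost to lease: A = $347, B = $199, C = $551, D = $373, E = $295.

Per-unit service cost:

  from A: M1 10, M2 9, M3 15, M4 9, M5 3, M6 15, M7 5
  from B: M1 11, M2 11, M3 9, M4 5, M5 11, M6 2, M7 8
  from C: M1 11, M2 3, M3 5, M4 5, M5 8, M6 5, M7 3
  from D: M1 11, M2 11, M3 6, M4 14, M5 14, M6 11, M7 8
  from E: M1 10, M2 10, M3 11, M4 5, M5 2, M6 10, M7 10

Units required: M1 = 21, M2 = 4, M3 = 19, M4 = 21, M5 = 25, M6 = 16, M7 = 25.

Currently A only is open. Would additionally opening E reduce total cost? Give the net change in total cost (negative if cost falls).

No — net change +30 (cost rises by 30).

Current service cost with {A}: 1160.
Adding E: each retail store re-picks its cheapest; new service cost 895, saving 265.
Extra fixed cost: 295. Net change = 295 − 265 = 30.
(Totals: 1507 → 1537.)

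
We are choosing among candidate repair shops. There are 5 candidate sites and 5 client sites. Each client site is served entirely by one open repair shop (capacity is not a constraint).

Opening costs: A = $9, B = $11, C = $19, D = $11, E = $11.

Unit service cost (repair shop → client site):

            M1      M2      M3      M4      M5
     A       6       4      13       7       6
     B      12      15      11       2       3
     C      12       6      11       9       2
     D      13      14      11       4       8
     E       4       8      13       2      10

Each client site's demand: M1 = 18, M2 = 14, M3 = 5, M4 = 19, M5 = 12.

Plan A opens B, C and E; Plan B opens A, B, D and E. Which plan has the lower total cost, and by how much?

Plan A: {B, C, E}: M1→E 4·18=72, M2→C 6·14=84, M3→B 11·5=55, M4→B 2·19=38, M5→C 2·12=24. Service 273; fixed 41; total 314.
Plan B: {A, B, D, E}: M1→E 4·18=72, M2→A 4·14=56, M3→B 11·5=55, M4→B 2·19=38, M5→B 3·12=36. Service 257; fixed 42; total 299.
Difference: |314 − 299| = 15.

Plan B is cheaper by 15.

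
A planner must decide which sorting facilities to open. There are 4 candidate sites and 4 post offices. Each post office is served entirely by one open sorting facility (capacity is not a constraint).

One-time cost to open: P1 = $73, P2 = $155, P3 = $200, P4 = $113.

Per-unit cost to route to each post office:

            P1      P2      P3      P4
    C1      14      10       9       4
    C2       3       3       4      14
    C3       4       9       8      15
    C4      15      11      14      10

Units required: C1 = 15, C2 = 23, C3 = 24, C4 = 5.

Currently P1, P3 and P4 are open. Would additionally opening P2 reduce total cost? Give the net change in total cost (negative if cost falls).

Current service cost with {P1, P3, P4}: 275.
Adding P2: each post office re-picks its cheapest; new service cost 275, saving 0.
Extra fixed cost: 155. Net change = 155 − 0 = 155.
(Totals: 661 → 816.)

No — net change +155 (cost rises by 155).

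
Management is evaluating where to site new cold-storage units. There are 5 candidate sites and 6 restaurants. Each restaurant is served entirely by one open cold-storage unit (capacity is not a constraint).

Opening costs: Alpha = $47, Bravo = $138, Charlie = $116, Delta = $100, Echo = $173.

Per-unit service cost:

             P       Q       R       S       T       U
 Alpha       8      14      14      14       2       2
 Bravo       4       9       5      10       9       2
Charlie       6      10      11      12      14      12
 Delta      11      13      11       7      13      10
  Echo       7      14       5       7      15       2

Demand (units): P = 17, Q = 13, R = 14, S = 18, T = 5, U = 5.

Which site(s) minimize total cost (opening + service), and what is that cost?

Open Bravo only; minimum total cost 628.

For any fixed open set, each restaurant goes to its cheapest open site; total = fixed + service.
{Bravo}: P→Bravo 4·17=68, Q→Bravo 9·13=117, R→Bravo 5·14=70, S→Bravo 10·18=180, T→Bravo 9·5=45, U→Bravo 2·5=10. Service 490; fixed 138; total 628.
{Alpha, Bravo}: P→Bravo 4·17=68, Q→Bravo 9·13=117, R→Bravo 5·14=70, S→Bravo 10·18=180, T→Alpha 2·5=10, U→Alpha 2·5=10. Service 455; fixed 185; total 640.
{Bravo, Delta}: service 436 + fixed 238 = 674
{Alpha, Bravo, Charlie, Delta, Echo}: service 401 + fixed 574 = 975
No other subset beats 628.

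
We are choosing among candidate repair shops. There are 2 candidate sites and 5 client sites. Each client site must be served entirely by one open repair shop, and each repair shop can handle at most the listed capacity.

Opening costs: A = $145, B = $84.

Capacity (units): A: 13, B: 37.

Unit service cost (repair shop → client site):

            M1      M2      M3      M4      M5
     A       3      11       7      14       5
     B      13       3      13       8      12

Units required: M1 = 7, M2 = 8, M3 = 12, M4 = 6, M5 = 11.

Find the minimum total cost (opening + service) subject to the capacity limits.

Minimum total cost: 603

Open {A, B}: M1→B 13·7=91, M2→B 3·8=24, M3→B 13·12=156, M4→B 8·6=48, M5→A 5·11=55.
Loads: A carries 11/13, B carries 33/37. Service 374; fixed 229; total 603.
Next best feasible plan costs 608.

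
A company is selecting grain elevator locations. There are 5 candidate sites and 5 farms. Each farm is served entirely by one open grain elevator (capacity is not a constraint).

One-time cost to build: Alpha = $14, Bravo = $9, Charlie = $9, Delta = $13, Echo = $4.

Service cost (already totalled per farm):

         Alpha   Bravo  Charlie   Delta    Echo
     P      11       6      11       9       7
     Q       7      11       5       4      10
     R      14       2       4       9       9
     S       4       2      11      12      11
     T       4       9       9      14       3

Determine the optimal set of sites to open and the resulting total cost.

Open Bravo and Echo; minimum total cost 36.

For any fixed open set, each farm goes to its cheapest open site; total = fixed + service.
{Bravo, Echo}: P→Bravo 6, Q→Echo 10, R→Bravo 2, S→Bravo 2, T→Echo 3. Service 23; fixed 13; total 36.
{Bravo}: service 30 + fixed 9 = 39
{Bravo, Charlie, Echo}: service 18 + fixed 22 = 40
{Alpha, Bravo, Charlie, Delta, Echo}: service 17 + fixed 49 = 66
No other subset beats 36.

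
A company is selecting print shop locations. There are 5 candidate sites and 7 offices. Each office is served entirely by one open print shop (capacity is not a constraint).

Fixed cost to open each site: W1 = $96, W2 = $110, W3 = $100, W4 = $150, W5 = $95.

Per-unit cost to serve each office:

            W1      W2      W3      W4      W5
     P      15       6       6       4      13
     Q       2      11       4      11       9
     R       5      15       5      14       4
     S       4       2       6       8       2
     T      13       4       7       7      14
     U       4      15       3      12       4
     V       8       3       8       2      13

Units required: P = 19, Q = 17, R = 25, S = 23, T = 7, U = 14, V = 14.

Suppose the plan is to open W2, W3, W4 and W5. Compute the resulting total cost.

Total cost: 843

Each office is assigned to its cheapest site among the open ones.
{W2, W3, W4, W5}: P→W4 4·19=76, Q→W3 4·17=68, R→W5 4·25=100, S→W2 2·23=46, T→W2 4·7=28, U→W3 3·14=42, V→W4 2·14=28. Service 388; fixed 455; total 843.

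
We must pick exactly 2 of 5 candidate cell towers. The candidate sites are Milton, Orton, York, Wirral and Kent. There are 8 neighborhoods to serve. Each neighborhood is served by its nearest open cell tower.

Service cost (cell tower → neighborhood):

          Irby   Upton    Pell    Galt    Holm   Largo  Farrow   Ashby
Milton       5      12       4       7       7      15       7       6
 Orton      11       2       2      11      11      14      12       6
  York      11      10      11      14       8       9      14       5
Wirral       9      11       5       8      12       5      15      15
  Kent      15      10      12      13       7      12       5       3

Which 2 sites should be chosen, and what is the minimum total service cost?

With exactly 2 open, each neighborhood uses its cheapest among the chosen.
{Milton, Orton}: Irby→Milton 5, Upton→Orton 2, Pell→Orton 2, Galt→Milton 7, Holm→Milton 7, Largo→Orton 14, Farrow→Milton 7, Ashby→Milton 6. Service cost 50.
{Milton, Wirral}: service cost 52
{Wirral, Kent}: service cost 52
Among all 10 size-2 choices, {Milton, Orton} is lowest.

Choose Milton and Orton; total service cost 50.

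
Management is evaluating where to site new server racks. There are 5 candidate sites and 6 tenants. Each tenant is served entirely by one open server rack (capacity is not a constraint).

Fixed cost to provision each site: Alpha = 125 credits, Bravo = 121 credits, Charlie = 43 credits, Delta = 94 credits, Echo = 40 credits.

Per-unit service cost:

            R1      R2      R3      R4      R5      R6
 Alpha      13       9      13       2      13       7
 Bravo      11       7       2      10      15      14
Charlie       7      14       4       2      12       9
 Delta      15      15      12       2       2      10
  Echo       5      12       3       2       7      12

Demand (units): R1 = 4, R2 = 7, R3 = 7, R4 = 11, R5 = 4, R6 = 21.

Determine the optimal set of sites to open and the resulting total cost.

For any fixed open set, each tenant goes to its cheapest open site; total = fixed + service.
{Charlie, Echo}: R1→Echo 5·4=20, R2→Echo 12·7=84, R3→Echo 3·7=21, R4→Charlie 2·11=22, R5→Echo 7·4=28, R6→Charlie 9·21=189. Service 364; fixed 83; total 447.
{Charlie}: service 413 + fixed 43 = 456
{Alpha, Echo}: service 301 + fixed 165 = 466
{Alpha, Bravo, Charlie, Delta, Echo}: R1→Echo 5·4=20, R2→Bravo 7·7=49, R3→Bravo 2·7=14, R4→Alpha 2·11=22, R5→Delta 2·4=8, R6→Alpha 7·21=147. Service 260; fixed 423; total 683.
No other subset beats 447.

Open Charlie and Echo; minimum total cost 447.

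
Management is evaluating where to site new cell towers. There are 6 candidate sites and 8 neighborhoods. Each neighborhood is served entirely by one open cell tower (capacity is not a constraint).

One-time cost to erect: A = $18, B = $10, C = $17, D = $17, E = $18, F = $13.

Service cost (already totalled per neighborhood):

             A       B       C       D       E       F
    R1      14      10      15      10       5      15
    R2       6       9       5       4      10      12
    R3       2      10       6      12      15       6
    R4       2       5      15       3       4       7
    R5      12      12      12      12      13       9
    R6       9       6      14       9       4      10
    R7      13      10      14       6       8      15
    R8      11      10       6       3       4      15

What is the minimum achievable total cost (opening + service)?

For any fixed open set, each neighborhood goes to its cheapest open site; total = fixed + service.
{D}: R1→D 10, R2→D 4, R3→D 12, R4→D 3, R5→D 12, R6→D 9, R7→D 6, R8→D 3. Service 59; fixed 17; total 76.
{A, E}: service 43 + fixed 36 = 79
{D, F}: service 50 + fixed 30 = 80
{A, B, C, D, E, F}: service 35 + fixed 93 = 128
No other subset beats 76.

Minimum total cost: 76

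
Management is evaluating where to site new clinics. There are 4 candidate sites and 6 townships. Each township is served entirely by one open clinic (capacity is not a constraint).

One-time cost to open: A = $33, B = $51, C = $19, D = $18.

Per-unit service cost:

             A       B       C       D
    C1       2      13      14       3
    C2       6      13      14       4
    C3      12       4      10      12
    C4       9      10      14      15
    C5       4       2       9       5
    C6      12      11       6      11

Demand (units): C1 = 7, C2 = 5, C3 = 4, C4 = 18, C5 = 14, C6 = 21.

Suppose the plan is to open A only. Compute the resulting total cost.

Each township is assigned to its cheapest site among the open ones.
{A}: C1→A 2·7=14, C2→A 6·5=30, C3→A 12·4=48, C4→A 9·18=162, C5→A 4·14=56, C6→A 12·21=252. Service 562; fixed 33; total 595.

Total cost: 595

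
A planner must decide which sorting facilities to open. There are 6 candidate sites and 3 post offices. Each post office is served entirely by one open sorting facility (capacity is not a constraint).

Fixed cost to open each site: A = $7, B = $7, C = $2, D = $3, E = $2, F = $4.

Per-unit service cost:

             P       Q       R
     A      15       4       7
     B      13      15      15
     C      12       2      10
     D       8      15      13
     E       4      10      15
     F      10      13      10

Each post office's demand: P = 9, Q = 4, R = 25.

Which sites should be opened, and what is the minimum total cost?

Open A, C and E; minimum total cost 230.

For any fixed open set, each post office goes to its cheapest open site; total = fixed + service.
{A, C, E}: P→E 4·9=36, Q→C 2·4=8, R→A 7·25=175. Service 219; fixed 11; total 230.
{A, C, D, E}: service 219 + fixed 14 = 233
{A, C, E, F}: P→E 4·9=36, Q→C 2·4=8, R→A 7·25=175. Service 219; fixed 15; total 234.
{A, B, C, D, E, F}: service 219 + fixed 25 = 244
No other subset beats 230.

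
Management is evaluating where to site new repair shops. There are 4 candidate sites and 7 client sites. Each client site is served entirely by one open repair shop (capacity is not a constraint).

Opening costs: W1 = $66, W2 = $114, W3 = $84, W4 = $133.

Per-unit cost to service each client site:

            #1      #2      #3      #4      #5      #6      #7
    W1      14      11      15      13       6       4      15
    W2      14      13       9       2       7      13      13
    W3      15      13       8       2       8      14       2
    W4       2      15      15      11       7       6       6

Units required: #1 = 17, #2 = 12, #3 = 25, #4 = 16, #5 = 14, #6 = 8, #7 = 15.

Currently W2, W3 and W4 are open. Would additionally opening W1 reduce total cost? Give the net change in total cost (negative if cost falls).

No — net change +12 (cost rises by 12).

Current service cost with {W2, W3, W4}: 598.
Adding W1: each client site re-picks its cheapest; new service cost 544, saving 54.
Extra fixed cost: 66. Net change = 66 − 54 = 12.
(Totals: 929 → 941.)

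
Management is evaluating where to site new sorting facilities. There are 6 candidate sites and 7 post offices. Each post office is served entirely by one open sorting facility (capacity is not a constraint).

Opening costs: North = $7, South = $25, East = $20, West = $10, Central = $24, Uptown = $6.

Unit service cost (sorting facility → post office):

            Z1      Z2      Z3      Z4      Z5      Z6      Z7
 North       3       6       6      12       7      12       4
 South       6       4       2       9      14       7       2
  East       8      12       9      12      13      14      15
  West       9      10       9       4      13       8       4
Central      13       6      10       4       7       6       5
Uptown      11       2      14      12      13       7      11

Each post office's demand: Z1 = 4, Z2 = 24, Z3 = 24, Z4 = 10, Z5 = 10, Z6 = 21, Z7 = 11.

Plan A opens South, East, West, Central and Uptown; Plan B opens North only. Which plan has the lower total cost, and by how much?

Plan A is cheaper by 330.

Plan A: {South, East, West, Central, Uptown}: Z1→South 6·4=24, Z2→Uptown 2·24=48, Z3→South 2·24=48, Z4→West 4·10=40, Z5→Central 7·10=70, Z6→Central 6·21=126, Z7→South 2·11=22. Service 378; fixed 85; total 463.
Plan B: {North}: Z1→North 3·4=12, Z2→North 6·24=144, Z3→North 6·24=144, Z4→North 12·10=120, Z5→North 7·10=70, Z6→North 12·21=252, Z7→North 4·11=44. Service 786; fixed 7; total 793.
Difference: |463 − 793| = 330.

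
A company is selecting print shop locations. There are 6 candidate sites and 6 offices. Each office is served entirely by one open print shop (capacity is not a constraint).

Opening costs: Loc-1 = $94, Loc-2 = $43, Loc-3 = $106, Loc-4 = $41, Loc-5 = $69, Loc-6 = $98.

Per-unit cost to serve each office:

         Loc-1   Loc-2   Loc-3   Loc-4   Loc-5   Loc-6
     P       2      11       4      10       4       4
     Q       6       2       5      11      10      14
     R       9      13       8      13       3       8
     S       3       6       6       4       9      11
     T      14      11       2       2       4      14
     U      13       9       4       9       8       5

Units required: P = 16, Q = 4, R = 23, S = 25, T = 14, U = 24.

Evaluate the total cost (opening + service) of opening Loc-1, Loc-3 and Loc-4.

Total cost: 676

Each office is assigned to its cheapest site among the open ones.
{Loc-1, Loc-3, Loc-4}: P→Loc-1 2·16=32, Q→Loc-3 5·4=20, R→Loc-3 8·23=184, S→Loc-1 3·25=75, T→Loc-3 2·14=28, U→Loc-3 4·24=96. Service 435; fixed 241; total 676.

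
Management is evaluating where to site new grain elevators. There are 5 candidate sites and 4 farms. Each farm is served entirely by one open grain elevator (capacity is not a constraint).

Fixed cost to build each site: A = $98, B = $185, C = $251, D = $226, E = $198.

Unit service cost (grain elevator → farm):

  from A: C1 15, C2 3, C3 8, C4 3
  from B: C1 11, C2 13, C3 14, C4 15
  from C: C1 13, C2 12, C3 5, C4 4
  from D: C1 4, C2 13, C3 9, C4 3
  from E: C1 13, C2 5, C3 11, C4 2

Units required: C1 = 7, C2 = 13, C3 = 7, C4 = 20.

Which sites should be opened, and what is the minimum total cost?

Open A only; minimum total cost 358.

For any fixed open set, each farm goes to its cheapest open site; total = fixed + service.
{A}: C1→A 15·7=105, C2→A 3·13=39, C3→A 8·7=56, C4→A 3·20=60. Service 260; fixed 98; total 358.
{E}: C1→E 13·7=91, C2→E 5·13=65, C3→E 11·7=77, C4→E 2·20=40. Service 273; fixed 198; total 471.
{A, D}: service 183 + fixed 324 = 507
{A, B, C, D, E}: service 142 + fixed 958 = 1100
No other subset beats 358.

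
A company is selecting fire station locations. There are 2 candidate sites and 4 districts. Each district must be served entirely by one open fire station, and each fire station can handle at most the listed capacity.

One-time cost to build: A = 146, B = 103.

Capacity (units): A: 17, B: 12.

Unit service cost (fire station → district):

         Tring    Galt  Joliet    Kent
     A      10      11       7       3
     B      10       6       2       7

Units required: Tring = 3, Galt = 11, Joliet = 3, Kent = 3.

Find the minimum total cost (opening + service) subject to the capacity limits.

Open {A, B}: Tring→A 10·3=30, Galt→B 6·11=66, Joliet→A 7·3=21, Kent→A 3·3=9.
Loads: A carries 9/17, B carries 11/12. Service 126; fixed 249; total 375.
Next best feasible plan costs 415.

Minimum total cost: 375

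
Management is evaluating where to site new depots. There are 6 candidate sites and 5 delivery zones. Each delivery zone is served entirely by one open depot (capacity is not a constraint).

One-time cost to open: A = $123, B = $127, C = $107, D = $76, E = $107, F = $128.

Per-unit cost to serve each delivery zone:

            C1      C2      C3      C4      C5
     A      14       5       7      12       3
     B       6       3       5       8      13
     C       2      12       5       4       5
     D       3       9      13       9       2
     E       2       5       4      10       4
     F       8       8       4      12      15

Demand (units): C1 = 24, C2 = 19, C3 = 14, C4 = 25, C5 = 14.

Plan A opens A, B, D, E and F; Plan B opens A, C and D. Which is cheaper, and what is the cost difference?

Plan B is cheaper by 303.

Plan A: {A, B, D, E, F}: C1→E 2·24=48, C2→B 3·19=57, C3→E 4·14=56, C4→B 8·25=200, C5→D 2·14=28. Service 389; fixed 561; total 950.
Plan B: {A, C, D}: C1→C 2·24=48, C2→A 5·19=95, C3→C 5·14=70, C4→C 4·25=100, C5→D 2·14=28. Service 341; fixed 306; total 647.
Difference: |950 − 647| = 303.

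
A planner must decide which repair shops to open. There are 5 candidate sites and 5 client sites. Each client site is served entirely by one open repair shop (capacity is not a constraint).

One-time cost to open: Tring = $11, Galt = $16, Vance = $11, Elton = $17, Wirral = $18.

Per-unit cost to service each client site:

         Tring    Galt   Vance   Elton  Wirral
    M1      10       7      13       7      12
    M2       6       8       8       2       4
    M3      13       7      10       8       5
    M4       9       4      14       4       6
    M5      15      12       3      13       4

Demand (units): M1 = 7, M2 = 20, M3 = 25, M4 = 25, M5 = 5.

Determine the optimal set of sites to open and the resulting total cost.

Open Elton and Wirral; minimum total cost 369.

For any fixed open set, each client site goes to its cheapest open site; total = fixed + service.
{Elton, Wirral}: M1→Elton 7·7=49, M2→Elton 2·20=40, M3→Wirral 5·25=125, M4→Elton 4·25=100, M5→Wirral 4·5=20. Service 334; fixed 35; total 369.
{Vance, Elton, Wirral}: service 329 + fixed 46 = 375
{Tring, Elton, Wirral}: service 334 + fixed 46 = 380
{Tring, Galt, Vance, Elton, Wirral}: service 329 + fixed 73 = 402
No other subset beats 369.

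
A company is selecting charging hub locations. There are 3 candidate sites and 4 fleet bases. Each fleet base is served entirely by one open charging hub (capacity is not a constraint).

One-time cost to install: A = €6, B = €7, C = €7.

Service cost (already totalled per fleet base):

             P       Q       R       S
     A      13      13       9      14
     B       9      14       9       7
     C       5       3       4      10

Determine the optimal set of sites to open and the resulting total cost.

Open C only; minimum total cost 29.

For any fixed open set, each fleet base goes to its cheapest open site; total = fixed + service.
{C}: P→C 5, Q→C 3, R→C 4, S→C 10. Service 22; fixed 7; total 29.
{B, C}: service 19 + fixed 14 = 33
{A, C}: service 22 + fixed 13 = 35
{A, B, C}: P→C 5, Q→C 3, R→C 4, S→B 7. Service 19; fixed 20; total 39.
No other subset beats 29.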